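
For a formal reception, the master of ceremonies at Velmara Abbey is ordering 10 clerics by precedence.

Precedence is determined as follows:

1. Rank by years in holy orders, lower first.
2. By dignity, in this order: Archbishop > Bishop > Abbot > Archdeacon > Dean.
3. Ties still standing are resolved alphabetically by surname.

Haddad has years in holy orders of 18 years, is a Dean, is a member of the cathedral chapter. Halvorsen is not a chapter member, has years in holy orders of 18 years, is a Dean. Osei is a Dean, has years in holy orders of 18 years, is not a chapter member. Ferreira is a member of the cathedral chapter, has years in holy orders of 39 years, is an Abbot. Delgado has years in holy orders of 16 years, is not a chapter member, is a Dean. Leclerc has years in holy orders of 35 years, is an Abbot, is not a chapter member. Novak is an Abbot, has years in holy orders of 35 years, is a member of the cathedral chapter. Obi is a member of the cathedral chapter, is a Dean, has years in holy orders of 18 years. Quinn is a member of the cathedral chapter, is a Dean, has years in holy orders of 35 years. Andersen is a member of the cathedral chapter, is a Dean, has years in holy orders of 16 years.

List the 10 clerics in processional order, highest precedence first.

By years in holy orders (lower first): Andersen and Delgado (both 16 years); then Haddad, Halvorsen, Obi and Osei (each 18 years); then Leclerc, Novak and Quinn (each 35 years); then Ferreira (39 years).
Andersen and Delgado are each Dean, so the next rule applies.
Among Andersen and Delgado, alphabetically by surname: Andersen before Delgado.
Haddad, Halvorsen, Obi and Osei are each Dean, so the next rule applies.
Among Haddad, Halvorsen, Obi and Osei, alphabetically by surname: Haddad before Halvorsen before Obi before Osei.
Among Leclerc, Novak and Quinn, by dignity: Leclerc and Novak (Abbot) before Quinn (Dean).
Among Leclerc and Novak, alphabetically by surname: Leclerc before Novak.
Full order: Andersen, Delgado, Haddad, Halvorsen, Obi, Osei, Leclerc, Novak, Quinn, Ferreira.

Andersen, Delgado, Haddad, Halvorsen, Obi, Osei, Leclerc, Novak, Quinn, Ferreira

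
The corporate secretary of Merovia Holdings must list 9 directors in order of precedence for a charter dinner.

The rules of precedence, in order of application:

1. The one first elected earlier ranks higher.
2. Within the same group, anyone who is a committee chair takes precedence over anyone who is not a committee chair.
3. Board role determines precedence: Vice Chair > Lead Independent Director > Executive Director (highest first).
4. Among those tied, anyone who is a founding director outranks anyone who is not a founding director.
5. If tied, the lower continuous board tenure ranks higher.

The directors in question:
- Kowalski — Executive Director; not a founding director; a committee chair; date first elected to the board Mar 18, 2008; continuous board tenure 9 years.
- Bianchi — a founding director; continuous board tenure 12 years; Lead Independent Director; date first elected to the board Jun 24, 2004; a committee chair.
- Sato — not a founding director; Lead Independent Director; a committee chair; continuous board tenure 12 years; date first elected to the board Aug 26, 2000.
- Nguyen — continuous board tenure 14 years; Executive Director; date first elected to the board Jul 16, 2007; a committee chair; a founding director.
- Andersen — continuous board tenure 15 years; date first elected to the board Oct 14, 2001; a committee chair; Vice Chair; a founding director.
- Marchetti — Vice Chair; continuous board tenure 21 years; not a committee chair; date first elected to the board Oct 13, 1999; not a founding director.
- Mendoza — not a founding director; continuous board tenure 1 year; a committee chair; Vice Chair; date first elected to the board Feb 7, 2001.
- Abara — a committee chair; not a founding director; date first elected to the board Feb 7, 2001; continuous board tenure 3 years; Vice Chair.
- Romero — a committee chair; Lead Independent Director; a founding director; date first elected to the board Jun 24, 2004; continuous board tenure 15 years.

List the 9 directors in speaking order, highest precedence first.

Marchetti, Sato, Mendoza, Abara, Andersen, Bianchi, Romero, Nguyen, Kowalski

By date first elected to the board (earlier first): Marchetti (Oct 13, 1999); then Sato (Aug 26, 2000); then Mendoza and Abara (both Feb 7, 2001); then Andersen (Oct 14, 2001); then Bianchi and Romero (both Jun 24, 2004); then Nguyen (Jul 16, 2007); then Kowalski (Mar 18, 2008).
Mendoza and Abara are each a committee chair, so the next rule applies.
Mendoza and Abara are each Vice Chair, so the next rule applies.
Mendoza and Abara are each not a founding director, so the next rule applies.
Among Mendoza and Abara, by continuous board tenure (lower first): Mendoza (1 year) before Abara (3 years).
Bianchi and Romero are each a committee chair, so the next rule applies.
Bianchi and Romero are each Lead Independent Director, so the next rule applies.
Bianchi and Romero are each a founding director, so the next rule applies.
Among Bianchi and Romero, by continuous board tenure (lower first): Bianchi (12 years) before Romero (15 years).
Full order: Marchetti, Sato, Mendoza, Abara, Andersen, Bianchi, Romero, Nguyen, Kowalski.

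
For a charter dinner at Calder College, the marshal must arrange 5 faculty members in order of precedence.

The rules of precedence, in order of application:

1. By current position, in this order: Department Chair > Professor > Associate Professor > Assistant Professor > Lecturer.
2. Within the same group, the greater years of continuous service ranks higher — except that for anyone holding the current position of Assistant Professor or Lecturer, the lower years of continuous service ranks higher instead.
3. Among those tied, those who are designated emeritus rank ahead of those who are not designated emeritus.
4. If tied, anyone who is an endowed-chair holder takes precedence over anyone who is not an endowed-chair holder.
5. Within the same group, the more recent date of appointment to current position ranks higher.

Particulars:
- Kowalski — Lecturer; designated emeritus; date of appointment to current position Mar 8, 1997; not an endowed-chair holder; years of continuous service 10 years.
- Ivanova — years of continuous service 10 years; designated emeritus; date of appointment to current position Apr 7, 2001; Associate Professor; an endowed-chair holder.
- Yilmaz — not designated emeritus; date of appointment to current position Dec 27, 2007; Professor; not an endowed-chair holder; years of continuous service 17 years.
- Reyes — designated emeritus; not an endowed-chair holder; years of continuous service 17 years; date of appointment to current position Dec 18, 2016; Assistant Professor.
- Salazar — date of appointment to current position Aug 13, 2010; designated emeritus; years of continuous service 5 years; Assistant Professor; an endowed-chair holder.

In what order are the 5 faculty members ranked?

Yilmaz, Ivanova, Salazar, Reyes, Kowalski

By current position: Yilmaz (Professor); then Ivanova (Associate Professor); then Salazar and Reyes (Assistant Professor); then Kowalski (Lecturer).
Among Salazar and Reyes, by years of continuous service (lower first) (reversed rule for this group): Salazar (5 years) before Reyes (17 years).
Full order: Yilmaz, Ivanova, Salazar, Reyes, Kowalski.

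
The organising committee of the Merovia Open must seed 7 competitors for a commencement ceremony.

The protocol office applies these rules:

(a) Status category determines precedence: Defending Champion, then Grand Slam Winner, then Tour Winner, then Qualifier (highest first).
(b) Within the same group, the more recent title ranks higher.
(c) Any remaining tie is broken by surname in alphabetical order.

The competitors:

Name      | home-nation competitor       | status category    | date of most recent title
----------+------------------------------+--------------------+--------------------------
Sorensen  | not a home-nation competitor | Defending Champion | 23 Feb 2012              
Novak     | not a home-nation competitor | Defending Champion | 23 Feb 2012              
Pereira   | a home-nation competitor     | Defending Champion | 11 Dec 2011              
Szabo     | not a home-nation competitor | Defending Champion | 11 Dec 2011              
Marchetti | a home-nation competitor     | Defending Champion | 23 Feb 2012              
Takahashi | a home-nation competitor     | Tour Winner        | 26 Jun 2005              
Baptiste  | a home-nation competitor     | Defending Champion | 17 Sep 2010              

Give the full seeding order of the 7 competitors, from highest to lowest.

By status category: Marchetti, Novak, Sorensen, Pereira, Szabo and Baptiste (Defending Champion); then Takahashi (Tour Winner).
Among Marchetti, Novak, Sorensen, Pereira, Szabo and Baptiste, by date of most recent title (later first): Marchetti, Novak and Sorensen (23 Feb 2012) before Pereira and Szabo (11 Dec 2011) before Baptiste (17 Sep 2010).
Among Marchetti, Novak and Sorensen, alphabetically by surname: Marchetti before Novak before Sorensen.
Among Pereira and Szabo, alphabetically by surname: Pereira before Szabo.
Full order: Marchetti, Novak, Sorensen, Pereira, Szabo, Baptiste, Takahashi.

Marchetti, Novak, Sorensen, Pereira, Szabo, Baptiste, Takahashi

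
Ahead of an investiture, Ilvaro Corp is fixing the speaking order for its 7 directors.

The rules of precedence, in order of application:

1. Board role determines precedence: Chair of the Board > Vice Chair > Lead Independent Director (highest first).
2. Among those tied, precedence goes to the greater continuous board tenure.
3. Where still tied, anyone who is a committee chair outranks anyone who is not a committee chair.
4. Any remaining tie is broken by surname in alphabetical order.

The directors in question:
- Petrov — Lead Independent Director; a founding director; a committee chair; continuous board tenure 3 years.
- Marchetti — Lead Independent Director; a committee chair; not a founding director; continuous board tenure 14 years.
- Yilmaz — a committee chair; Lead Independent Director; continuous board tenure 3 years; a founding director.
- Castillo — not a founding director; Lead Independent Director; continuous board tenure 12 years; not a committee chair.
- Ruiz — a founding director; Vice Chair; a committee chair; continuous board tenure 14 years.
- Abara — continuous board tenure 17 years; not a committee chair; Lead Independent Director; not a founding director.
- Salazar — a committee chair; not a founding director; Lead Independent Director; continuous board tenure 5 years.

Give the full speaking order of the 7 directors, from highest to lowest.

Ruiz, Abara, Marchetti, Castillo, Salazar, Petrov, Yilmaz

By board role: Ruiz (Vice Chair); then Abara, Marchetti, Castillo, Salazar, Petrov and Yilmaz (Lead Independent Director).
Among Abara, Marchetti, Castillo, Salazar, Petrov and Yilmaz, by continuous board tenure (higher first): Abara (17 years) before Marchetti (14 years) before Castillo (12 years) before Salazar (5 years) before Petrov and Yilmaz (3 years).
Petrov and Yilmaz are each a committee chair, so the next rule applies.
Among Petrov and Yilmaz, alphabetically by surname: Petrov before Yilmaz.
Full order: Ruiz, Abara, Marchetti, Castillo, Salazar, Petrov, Yilmaz.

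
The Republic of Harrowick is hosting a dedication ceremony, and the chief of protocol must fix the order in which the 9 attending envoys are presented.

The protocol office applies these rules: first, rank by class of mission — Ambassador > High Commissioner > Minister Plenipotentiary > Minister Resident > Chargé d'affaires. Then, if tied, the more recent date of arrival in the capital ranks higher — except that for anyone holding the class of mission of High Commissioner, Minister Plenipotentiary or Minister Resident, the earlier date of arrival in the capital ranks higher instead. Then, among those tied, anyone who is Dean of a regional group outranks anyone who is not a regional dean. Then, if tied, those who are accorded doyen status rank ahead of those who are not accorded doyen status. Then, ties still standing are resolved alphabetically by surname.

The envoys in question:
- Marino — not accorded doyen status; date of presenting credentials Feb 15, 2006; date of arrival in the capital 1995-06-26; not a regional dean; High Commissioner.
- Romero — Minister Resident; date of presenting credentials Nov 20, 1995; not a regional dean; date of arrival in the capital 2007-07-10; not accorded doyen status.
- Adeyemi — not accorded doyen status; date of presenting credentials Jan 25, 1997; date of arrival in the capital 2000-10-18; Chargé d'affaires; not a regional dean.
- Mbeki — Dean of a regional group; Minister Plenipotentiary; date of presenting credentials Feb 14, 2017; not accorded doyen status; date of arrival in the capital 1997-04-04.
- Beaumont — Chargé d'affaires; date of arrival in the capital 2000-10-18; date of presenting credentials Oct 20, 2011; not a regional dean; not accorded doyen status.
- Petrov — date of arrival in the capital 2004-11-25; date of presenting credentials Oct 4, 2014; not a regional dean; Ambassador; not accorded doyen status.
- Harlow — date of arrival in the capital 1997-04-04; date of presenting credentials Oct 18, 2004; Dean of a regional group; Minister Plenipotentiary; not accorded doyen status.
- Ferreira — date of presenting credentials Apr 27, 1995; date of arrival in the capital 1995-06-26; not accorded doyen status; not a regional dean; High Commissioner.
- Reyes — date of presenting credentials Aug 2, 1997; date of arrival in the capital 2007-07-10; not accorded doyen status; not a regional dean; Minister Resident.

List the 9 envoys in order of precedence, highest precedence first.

Petrov, Ferreira, Marino, Harlow, Mbeki, Reyes, Romero, Adeyemi, Beaumont

By class of mission: Petrov (Ambassador); then Ferreira and Marino (High Commissioner); then Harlow and Mbeki (Minister Plenipotentiary); then Reyes and Romero (Minister Resident); then Adeyemi and Beaumont (Chargé d'affaires).
Ferreira and Marino both have date of arrival in the capital 1995-06-26, so the next rule applies.
Ferreira and Marino are each not a regional dean, so the next rule applies.
Ferreira and Marino are each not accorded doyen status, so the next rule applies.
Among Ferreira and Marino, alphabetically by surname: Ferreira before Marino.
Harlow and Mbeki both have date of arrival in the capital 1997-04-04, so the next rule applies.
Harlow and Mbeki are each Dean of a regional group, so the next rule applies.
Harlow and Mbeki are each not accorded doyen status, so the next rule applies.
Among Harlow and Mbeki, alphabetically by surname: Harlow before Mbeki.
Reyes and Romero both have date of arrival in the capital 2007-07-10, so the next rule applies.
Reyes and Romero are each not a regional dean, so the next rule applies.
Reyes and Romero are each not accorded doyen status, so the next rule applies.
Among Reyes and Romero, alphabetically by surname: Reyes before Romero.
Adeyemi and Beaumont both have date of arrival in the capital 2000-10-18, so the next rule applies.
Adeyemi and Beaumont are each not a regional dean, so the next rule applies.
Adeyemi and Beaumont are each not accorded doyen status, so the next rule applies.
Among Adeyemi and Beaumont, alphabetically by surname: Adeyemi before Beaumont.
Full order: Petrov, Ferreira, Marino, Harlow, Mbeki, Reyes, Romero, Adeyemi, Beaumont.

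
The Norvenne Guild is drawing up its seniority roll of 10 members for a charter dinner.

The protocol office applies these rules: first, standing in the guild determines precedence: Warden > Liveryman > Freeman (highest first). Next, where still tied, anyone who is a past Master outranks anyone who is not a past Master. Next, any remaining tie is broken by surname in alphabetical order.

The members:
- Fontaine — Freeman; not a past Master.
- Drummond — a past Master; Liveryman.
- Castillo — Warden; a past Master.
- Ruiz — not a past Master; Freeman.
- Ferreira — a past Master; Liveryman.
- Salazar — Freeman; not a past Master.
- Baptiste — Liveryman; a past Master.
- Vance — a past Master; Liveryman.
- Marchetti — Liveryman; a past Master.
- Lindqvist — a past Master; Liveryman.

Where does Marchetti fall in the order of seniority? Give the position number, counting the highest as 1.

6

By standing in the guild: Castillo (Warden); then Baptiste, Drummond, Ferreira, Lindqvist, Marchetti and Vance (Liveryman); then Fontaine, Ruiz and Salazar (Freeman).
Baptiste, Drummond, Ferreira, Lindqvist, Marchetti and Vance are each a past Master, so the next rule applies.
Among Baptiste, Drummond, Ferreira, Lindqvist, Marchetti and Vance, alphabetically by surname: Baptiste before Drummond before Ferreira before Lindqvist before Marchetti before Vance.
Fontaine, Ruiz and Salazar are each not a past Master, so the next rule applies.
Among Fontaine, Ruiz and Salazar, alphabetically by surname: Fontaine before Ruiz before Salazar.
Order: Castillo, Baptiste, Drummond, Ferreira, Lindqvist, Marchetti, Vance, Fontaine, Ruiz, Salazar. So position 6.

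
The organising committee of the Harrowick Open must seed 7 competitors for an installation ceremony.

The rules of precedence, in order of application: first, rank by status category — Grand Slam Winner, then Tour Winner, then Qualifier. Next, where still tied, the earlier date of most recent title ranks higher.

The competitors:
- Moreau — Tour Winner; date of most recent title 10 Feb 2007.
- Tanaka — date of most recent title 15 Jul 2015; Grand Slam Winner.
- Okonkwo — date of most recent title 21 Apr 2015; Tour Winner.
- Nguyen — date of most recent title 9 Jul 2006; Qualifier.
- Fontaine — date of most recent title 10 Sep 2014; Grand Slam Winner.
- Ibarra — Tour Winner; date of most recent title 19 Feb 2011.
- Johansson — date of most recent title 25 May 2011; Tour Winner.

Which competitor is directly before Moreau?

Tanaka

By status category: Fontaine and Tanaka (Grand Slam Winner); then Moreau, Ibarra, Johansson and Okonkwo (Tour Winner); then Nguyen (Qualifier).
Among Fontaine and Tanaka, by date of most recent title (earlier first): Fontaine (10 Sep 2014) before Tanaka (15 Jul 2015).
Among Moreau, Ibarra, Johansson and Okonkwo, by date of most recent title (earlier first): Moreau (10 Feb 2007) before Ibarra (19 Feb 2011) before Johansson (25 May 2011) before Okonkwo (21 Apr 2015).
Order: Fontaine, Tanaka, Moreau, Ibarra, Johansson, Okonkwo, Nguyen.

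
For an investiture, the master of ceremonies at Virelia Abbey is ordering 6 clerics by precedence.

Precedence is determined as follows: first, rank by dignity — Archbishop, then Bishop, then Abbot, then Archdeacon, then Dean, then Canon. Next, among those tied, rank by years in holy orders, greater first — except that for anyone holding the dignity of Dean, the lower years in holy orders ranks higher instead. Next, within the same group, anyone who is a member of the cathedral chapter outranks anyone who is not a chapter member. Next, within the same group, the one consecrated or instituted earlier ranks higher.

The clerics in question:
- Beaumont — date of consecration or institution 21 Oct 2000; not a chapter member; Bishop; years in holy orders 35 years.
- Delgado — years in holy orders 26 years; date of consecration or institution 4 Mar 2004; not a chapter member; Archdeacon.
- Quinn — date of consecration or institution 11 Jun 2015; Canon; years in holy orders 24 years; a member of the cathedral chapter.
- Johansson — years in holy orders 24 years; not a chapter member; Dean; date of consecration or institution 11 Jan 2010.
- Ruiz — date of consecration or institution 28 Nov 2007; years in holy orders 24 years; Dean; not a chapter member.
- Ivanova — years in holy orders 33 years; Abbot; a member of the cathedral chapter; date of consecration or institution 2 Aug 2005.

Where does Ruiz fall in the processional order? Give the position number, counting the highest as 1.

By dignity: Beaumont (Bishop); then Ivanova (Abbot); then Delgado (Archdeacon); then Ruiz and Johansson (Dean); then Quinn (Canon).
Ruiz and Johansson both have years in holy orders 24 years, so the next rule applies.
Ruiz and Johansson are each not a chapter member, so the next rule applies.
Among Ruiz and Johansson, by date of consecration or institution (earlier first): Ruiz (28 Nov 2007) before Johansson (11 Jan 2010).
Order: Beaumont, Ivanova, Delgado, Ruiz, Johansson, Quinn. So position 4.

4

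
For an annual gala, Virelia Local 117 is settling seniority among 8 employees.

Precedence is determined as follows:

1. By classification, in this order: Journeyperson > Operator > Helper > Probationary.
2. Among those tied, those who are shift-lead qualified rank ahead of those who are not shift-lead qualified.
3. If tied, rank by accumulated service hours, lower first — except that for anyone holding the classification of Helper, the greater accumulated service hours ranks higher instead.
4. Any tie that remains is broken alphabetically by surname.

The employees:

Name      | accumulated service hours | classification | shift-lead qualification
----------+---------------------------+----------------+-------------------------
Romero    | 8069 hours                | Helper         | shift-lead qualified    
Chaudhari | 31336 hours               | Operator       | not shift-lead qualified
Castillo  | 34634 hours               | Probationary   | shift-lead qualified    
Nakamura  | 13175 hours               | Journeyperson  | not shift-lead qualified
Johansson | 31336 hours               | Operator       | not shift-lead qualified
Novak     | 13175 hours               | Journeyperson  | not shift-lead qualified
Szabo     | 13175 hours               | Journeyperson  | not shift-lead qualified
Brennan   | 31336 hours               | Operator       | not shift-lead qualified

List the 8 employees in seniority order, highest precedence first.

By classification: Nakamura, Novak and Szabo (Journeyperson); then Brennan, Chaudhari and Johansson (Operator); then Romero (Helper); then Castillo (Probationary).
Nakamura, Novak and Szabo are each not shift-lead qualified, so the next rule applies.
Nakamura, Novak and Szabo all have accumulated service hours 13175 hours, so the next rule applies.
Among Nakamura, Novak and Szabo, alphabetically by surname: Nakamura before Novak before Szabo.
Brennan, Chaudhari and Johansson are each not shift-lead qualified, so the next rule applies.
Brennan, Chaudhari and Johansson all have accumulated service hours 31336 hours, so the next rule applies.
Among Brennan, Chaudhari and Johansson, alphabetically by surname: Brennan before Chaudhari before Johansson.
Full order: Nakamura, Novak, Szabo, Brennan, Chaudhari, Johansson, Romero, Castillo.

Nakamura, Novak, Szabo, Brennan, Chaudhari, Johansson, Romero, Castillo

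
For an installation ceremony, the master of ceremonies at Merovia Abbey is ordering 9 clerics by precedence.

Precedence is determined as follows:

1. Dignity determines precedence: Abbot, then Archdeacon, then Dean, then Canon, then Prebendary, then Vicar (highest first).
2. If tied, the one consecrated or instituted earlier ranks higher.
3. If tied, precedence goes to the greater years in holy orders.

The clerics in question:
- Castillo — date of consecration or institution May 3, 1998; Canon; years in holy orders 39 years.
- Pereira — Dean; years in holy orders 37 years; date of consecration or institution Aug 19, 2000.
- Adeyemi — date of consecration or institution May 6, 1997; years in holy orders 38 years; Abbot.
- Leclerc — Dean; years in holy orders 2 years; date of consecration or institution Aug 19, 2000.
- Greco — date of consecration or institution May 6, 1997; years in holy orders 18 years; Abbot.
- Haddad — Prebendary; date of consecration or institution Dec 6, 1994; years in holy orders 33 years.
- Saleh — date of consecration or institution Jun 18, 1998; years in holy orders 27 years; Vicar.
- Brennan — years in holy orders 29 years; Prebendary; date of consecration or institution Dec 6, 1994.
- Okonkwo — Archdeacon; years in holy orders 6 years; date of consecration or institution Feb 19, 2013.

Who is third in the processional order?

Okonkwo

By dignity: Adeyemi and Greco (Abbot); then Okonkwo (Archdeacon); then Pereira and Leclerc (Dean); then Castillo (Canon); then Haddad and Brennan (Prebendary); then Saleh (Vicar).
Adeyemi and Greco both have date of consecration or institution May 6, 1997, so the next rule applies.
Among Adeyemi and Greco, by years in holy orders (higher first): Adeyemi (38 years) before Greco (18 years).
Pereira and Leclerc both have date of consecration or institution Aug 19, 2000, so the next rule applies.
Among Pereira and Leclerc, by years in holy orders (higher first): Pereira (37 years) before Leclerc (2 years).
Haddad and Brennan both have date of consecration or institution Dec 6, 1994, so the next rule applies.
Among Haddad and Brennan, by years in holy orders (higher first): Haddad (33 years) before Brennan (29 years).
Order: Adeyemi, Greco, Okonkwo, Pereira, Leclerc, Castillo, Haddad, Brennan, Saleh.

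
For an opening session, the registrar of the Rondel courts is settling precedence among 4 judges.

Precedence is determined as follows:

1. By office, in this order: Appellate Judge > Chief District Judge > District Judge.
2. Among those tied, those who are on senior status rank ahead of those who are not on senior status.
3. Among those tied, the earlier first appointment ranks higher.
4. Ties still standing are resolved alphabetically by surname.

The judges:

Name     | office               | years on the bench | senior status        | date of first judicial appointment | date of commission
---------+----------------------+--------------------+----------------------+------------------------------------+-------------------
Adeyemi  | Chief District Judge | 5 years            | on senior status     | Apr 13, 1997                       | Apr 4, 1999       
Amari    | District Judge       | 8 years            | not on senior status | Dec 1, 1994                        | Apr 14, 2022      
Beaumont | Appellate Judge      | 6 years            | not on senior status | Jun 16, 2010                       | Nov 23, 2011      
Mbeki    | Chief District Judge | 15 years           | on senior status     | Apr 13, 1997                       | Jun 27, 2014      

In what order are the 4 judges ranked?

Beaumont, Adeyemi, Mbeki, Amari

By office: Beaumont (Appellate Judge); then Adeyemi and Mbeki (Chief District Judge); then Amari (District Judge).
Adeyemi and Mbeki are each on senior status, so the next rule applies.
Adeyemi and Mbeki both have date of first judicial appointment Apr 13, 1997, so the next rule applies.
Among Adeyemi and Mbeki, alphabetically by surname: Adeyemi before Mbeki.
Full order: Beaumont, Adeyemi, Mbeki, Amari.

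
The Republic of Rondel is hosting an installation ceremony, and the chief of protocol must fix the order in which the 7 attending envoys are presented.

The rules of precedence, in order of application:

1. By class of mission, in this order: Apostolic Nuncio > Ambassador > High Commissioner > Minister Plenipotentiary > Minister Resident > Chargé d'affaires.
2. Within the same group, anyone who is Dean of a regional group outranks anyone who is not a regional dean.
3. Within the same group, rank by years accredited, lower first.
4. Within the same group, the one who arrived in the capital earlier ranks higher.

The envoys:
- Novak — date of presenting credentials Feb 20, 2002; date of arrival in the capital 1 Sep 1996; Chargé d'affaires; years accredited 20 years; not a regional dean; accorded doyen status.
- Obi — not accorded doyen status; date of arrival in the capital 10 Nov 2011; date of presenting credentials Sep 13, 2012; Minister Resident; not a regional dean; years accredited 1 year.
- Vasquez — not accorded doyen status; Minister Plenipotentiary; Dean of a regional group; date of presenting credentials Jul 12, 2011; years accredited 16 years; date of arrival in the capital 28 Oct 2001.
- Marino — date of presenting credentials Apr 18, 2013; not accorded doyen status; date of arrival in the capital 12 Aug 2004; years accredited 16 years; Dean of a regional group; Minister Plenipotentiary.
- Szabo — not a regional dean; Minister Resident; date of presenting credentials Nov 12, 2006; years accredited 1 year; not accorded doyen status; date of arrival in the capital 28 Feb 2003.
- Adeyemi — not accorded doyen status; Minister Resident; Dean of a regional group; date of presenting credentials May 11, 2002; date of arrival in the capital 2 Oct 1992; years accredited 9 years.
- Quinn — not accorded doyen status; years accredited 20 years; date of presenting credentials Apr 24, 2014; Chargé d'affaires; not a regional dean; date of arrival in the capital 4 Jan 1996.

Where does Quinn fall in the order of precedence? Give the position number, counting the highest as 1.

6

By class of mission: Vasquez and Marino (Minister Plenipotentiary); then Adeyemi, Szabo and Obi (Minister Resident); then Quinn and Novak (Chargé d'affaires).
Vasquez and Marino are each Dean of a regional group, so the next rule applies.
Vasquez and Marino both have years accredited 16 years, so the next rule applies.
Among Vasquez and Marino, by date of arrival in the capital (earlier first): Vasquez (28 Oct 2001) before Marino (12 Aug 2004).
Among Adeyemi, Szabo and Obi, Dean of a regional group before not a regional dean: Adeyemi (Dean of a regional group) before Szabo and Obi (not a regional dean).
Szabo and Obi both have years accredited 1 year, so the next rule applies.
Among Szabo and Obi, by date of arrival in the capital (earlier first): Szabo (28 Feb 2003) before Obi (10 Nov 2011).
Quinn and Novak are each not a regional dean, so the next rule applies.
Quinn and Novak both have years accredited 20 years, so the next rule applies.
Among Quinn and Novak, by date of arrival in the capital (earlier first): Quinn (4 Jan 1996) before Novak (1 Sep 1996).
Order: Vasquez, Marino, Adeyemi, Szabo, Obi, Quinn, Novak. So position 6.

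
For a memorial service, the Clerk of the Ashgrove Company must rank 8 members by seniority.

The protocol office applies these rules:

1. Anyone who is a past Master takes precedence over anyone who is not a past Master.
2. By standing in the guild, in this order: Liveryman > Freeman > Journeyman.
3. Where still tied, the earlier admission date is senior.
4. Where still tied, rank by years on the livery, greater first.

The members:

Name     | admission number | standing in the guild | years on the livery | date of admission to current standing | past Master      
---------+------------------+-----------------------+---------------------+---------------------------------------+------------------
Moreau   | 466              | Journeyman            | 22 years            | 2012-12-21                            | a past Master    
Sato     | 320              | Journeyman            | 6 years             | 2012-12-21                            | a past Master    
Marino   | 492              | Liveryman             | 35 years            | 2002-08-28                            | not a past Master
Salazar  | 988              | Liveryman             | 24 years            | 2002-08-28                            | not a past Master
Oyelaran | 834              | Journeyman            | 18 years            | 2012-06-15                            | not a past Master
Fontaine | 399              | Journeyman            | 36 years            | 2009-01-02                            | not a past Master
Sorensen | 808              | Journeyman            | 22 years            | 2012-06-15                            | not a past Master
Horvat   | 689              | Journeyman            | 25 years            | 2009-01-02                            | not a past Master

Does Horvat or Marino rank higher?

Marino

By the first rule: Moreau and Sato (both a past Master); then Marino, Salazar, Fontaine, Horvat, Sorensen and Oyelaran (each not a past Master).
Moreau and Sato are each Journeyman, so the next rule applies.
Moreau and Sato both have date of admission to current standing 2012-12-21, so the next rule applies.
Among Moreau and Sato, by years on the livery (higher first): Moreau (22 years) before Sato (6 years).
Among Marino, Salazar, Fontaine, Horvat, Sorensen and Oyelaran, by standing in the guild: Marino and Salazar (Liveryman) before Fontaine, Horvat, Sorensen and Oyelaran (Journeyman).
Marino and Salazar both have date of admission to current standing 2002-08-28, so the next rule applies.
Among Marino and Salazar, by years on the livery (higher first): Marino (35 years) before Salazar (24 years).
Among Fontaine, Horvat, Sorensen and Oyelaran, by date of admission to current standing (earlier first): Fontaine and Horvat (2009-01-02) before Sorensen and Oyelaran (2012-06-15).
Among Fontaine and Horvat, by years on the livery (higher first): Fontaine (36 years) before Horvat (25 years).
Among Sorensen and Oyelaran, by years on the livery (higher first): Sorensen (22 years) before Oyelaran (18 years).
So Marino takes precedence.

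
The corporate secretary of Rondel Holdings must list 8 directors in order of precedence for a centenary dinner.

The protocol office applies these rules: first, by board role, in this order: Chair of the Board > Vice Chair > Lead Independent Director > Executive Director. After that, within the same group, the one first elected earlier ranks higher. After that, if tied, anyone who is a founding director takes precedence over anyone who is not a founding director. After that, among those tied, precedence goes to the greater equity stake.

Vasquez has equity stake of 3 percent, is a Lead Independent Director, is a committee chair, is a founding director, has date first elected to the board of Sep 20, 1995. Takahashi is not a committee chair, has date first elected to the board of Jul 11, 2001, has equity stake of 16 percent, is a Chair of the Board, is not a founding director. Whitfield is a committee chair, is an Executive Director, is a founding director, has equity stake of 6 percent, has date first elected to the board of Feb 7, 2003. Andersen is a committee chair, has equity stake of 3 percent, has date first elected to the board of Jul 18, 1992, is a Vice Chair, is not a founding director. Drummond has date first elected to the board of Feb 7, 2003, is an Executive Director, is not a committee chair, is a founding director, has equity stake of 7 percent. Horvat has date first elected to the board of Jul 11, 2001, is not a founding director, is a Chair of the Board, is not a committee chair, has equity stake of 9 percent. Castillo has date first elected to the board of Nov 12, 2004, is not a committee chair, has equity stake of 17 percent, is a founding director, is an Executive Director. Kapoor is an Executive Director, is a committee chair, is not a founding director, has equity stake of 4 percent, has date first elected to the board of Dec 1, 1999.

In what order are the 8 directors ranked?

By board role: Takahashi and Horvat (Chair of the Board); then Andersen (Vice Chair); then Vasquez (Lead Independent Director); then Kapoor, Drummond, Whitfield and Castillo (Executive Director).
Takahashi and Horvat both have date first elected to the board Jul 11, 2001, so the next rule applies.
Takahashi and Horvat are each not a founding director, so the next rule applies.
Among Takahashi and Horvat, by equity stake (higher first): Takahashi (16 percent) before Horvat (9 percent).
Among Kapoor, Drummond, Whitfield and Castillo, by date first elected to the board (earlier first): Kapoor (Dec 1, 1999) before Drummond and Whitfield (Feb 7, 2003) before Castillo (Nov 12, 2004).
Drummond and Whitfield are each a founding director, so the next rule applies.
Among Drummond and Whitfield, by equity stake (higher first): Drummond (7 percent) before Whitfield (6 percent).
Full order: Takahashi, Horvat, Andersen, Vasquez, Kapoor, Drummond, Whitfield, Castillo.

Takahashi, Horvat, Andersen, Vasquez, Kapoor, Drummond, Whitfield, Castillo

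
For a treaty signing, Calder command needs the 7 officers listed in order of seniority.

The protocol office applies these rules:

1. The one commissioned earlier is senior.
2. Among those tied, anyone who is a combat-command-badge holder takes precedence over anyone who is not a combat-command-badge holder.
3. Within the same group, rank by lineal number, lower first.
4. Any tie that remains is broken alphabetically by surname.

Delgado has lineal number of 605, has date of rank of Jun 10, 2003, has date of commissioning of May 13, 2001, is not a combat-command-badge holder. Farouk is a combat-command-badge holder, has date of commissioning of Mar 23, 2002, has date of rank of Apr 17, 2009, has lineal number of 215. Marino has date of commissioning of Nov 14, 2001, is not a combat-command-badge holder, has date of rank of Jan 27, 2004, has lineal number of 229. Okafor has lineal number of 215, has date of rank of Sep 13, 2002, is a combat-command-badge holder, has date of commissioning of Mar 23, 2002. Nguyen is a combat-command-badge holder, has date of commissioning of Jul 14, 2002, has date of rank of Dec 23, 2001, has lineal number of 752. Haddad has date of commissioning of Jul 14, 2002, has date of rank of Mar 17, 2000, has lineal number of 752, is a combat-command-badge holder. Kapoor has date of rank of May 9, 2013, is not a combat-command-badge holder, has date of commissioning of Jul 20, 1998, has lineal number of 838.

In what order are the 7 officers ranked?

Kapoor, Delgado, Marino, Farouk, Okafor, Haddad, Nguyen

By date of commissioning (earlier first): Kapoor (Jul 20, 1998); then Delgado (May 13, 2001); then Marino (Nov 14, 2001); then Farouk and Okafor (both Mar 23, 2002); then Haddad and Nguyen (both Jul 14, 2002).
Farouk and Okafor are each a combat-command-badge holder, so the next rule applies.
Farouk and Okafor both have lineal number 215, so the next rule applies.
Among Farouk and Okafor, alphabetically by surname: Farouk before Okafor.
Haddad and Nguyen are each a combat-command-badge holder, so the next rule applies.
Haddad and Nguyen both have lineal number 752, so the next rule applies.
Among Haddad and Nguyen, alphabetically by surname: Haddad before Nguyen.
Full order: Kapoor, Delgado, Marino, Farouk, Okafor, Haddad, Nguyen.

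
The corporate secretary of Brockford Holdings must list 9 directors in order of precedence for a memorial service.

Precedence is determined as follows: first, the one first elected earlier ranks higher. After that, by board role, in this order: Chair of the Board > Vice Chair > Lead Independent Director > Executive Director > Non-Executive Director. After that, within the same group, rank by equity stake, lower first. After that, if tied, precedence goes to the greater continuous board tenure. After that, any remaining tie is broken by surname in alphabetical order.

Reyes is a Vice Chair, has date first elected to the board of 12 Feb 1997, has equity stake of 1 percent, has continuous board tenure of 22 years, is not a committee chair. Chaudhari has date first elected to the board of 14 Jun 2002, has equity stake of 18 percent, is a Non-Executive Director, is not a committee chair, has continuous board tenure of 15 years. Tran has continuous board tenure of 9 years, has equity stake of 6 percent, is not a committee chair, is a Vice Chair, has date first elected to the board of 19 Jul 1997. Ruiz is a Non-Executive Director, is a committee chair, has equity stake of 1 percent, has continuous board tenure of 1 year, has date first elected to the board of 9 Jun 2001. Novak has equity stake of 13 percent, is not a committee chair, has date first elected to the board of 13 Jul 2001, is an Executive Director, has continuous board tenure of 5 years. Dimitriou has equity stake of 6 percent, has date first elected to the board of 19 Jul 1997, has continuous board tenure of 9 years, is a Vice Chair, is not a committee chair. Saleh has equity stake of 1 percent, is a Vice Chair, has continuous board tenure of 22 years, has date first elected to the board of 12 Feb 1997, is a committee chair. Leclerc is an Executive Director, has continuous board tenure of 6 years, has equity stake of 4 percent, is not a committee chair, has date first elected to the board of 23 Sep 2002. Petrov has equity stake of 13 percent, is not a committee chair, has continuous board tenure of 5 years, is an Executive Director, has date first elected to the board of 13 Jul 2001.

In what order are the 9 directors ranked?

By date first elected to the board (earlier first): Reyes and Saleh (both 12 Feb 1997); then Dimitriou and Tran (both 19 Jul 1997); then Ruiz (9 Jun 2001); then Novak and Petrov (both 13 Jul 2001); then Chaudhari (14 Jun 2002); then Leclerc (23 Sep 2002).
Reyes and Saleh are each Vice Chair, so the next rule applies.
Reyes and Saleh both have equity stake 1 percent, so the next rule applies.
Reyes and Saleh both have continuous board tenure 22 years, so the next rule applies.
Among Reyes and Saleh, alphabetically by surname: Reyes before Saleh.
Dimitriou and Tran are each Vice Chair, so the next rule applies.
Dimitriou and Tran both have equity stake 6 percent, so the next rule applies.
Dimitriou and Tran both have continuous board tenure 9 years, so the next rule applies.
Among Dimitriou and Tran, alphabetically by surname: Dimitriou before Tran.
Novak and Petrov are each Executive Director, so the next rule applies.
Novak and Petrov both have equity stake 13 percent, so the next rule applies.
Novak and Petrov both have continuous board tenure 5 years, so the next rule applies.
Among Novak and Petrov, alphabetically by surname: Novak before Petrov.
Full order: Reyes, Saleh, Dimitriou, Tran, Ruiz, Novak, Petrov, Chaudhari, Leclerc.

Reyes, Saleh, Dimitriou, Tran, Ruiz, Novak, Petrov, Chaudhari, Leclerc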